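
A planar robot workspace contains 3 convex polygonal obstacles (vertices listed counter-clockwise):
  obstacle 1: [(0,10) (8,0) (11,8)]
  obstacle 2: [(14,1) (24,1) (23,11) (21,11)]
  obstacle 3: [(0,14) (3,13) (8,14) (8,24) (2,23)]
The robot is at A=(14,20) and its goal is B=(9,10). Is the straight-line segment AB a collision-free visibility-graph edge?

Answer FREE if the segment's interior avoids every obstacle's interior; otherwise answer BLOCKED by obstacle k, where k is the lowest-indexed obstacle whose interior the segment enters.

Obstacle 1 [(0,10) (8,0) (11,8)]:
  edge (0,10)–(8,0): clear
  edge (8,0)–(11,8): clear
  edge (11,8)–(0,10): clear
  midpoint (23/2,15) outside
  → clear
Obstacle 2 [(14,1) (24,1) (23,11) (21,11)]:
  edge (14,1)–(24,1): clear
  edge (24,1)–(23,11): clear
  edge (23,11)–(21,11): clear
  edge (21,11)–(14,1): clear
  midpoint (23/2,15) outside
  → clear
Obstacle 3 [(0,14) (3,13) (8,14) (8,24) (2,23)]:
  edge (0,14)–(3,13): clear
  edge (3,13)–(8,14): clear
  edge (8,14)–(8,24): clear
  edge (8,24)–(2,23): clear
  edge (2,23)–(0,14): clear
  midpoint (23/2,15) outside
  → clear

FREE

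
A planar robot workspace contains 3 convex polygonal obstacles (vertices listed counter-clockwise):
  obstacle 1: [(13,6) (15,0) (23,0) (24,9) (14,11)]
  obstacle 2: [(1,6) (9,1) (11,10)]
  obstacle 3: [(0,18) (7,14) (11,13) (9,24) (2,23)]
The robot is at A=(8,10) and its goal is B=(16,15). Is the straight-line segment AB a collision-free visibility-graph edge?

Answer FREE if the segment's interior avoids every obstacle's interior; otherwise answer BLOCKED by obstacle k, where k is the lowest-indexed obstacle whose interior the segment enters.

FREE

Obstacle 1 [(13,6) (15,0) (23,0) (24,9) (14,11)]:
  edge (13,6)–(15,0): clear
  edge (15,0)–(23,0): clear
  edge (23,0)–(24,9): clear
  edge (24,9)–(14,11): clear
  edge (14,11)–(13,6): clear
  midpoint (12,25/2) outside
  → clear
Obstacle 2 [(1,6) (9,1) (11,10)]:
  edge (1,6)–(9,1): clear
  edge (9,1)–(11,10): clear
  edge (11,10)–(1,6): clear
  midpoint (12,25/2) outside
  → clear
Obstacle 3 [(0,18) (7,14) (11,13) (9,24) (2,23)]:
  edge (0,18)–(7,14): clear
  edge (7,14)–(11,13): clear
  edge (11,13)–(9,24): clear
  edge (9,24)–(2,23): clear
  edge (2,23)–(0,18): clear
  midpoint (12,25/2) outside
  → clear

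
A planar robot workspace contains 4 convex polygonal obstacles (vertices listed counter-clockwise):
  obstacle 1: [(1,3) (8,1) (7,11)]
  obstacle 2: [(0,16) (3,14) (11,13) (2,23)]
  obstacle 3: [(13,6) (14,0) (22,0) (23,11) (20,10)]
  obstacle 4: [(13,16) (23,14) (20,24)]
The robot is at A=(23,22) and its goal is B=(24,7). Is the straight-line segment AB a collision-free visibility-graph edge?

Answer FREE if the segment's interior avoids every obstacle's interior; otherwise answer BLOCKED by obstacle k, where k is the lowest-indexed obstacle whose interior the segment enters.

FREE

Obstacle 1 [(1,3) (8,1) (7,11)]:
  edge (1,3)–(8,1): clear
  edge (8,1)–(7,11): clear
  edge (7,11)–(1,3): clear
  midpoint (47/2,29/2) outside
  → clear
Obstacle 2 [(0,16) (3,14) (11,13) (2,23)]:
  edge (0,16)–(3,14): clear
  edge (3,14)–(11,13): clear
  edge (11,13)–(2,23): clear
  edge (2,23)–(0,16): clear
  midpoint (47/2,29/2) outside
  → clear
Obstacle 3 [(13,6) (14,0) (22,0) (23,11) (20,10)]:
  edge (13,6)–(14,0): clear
  edge (14,0)–(22,0): clear
  edge (22,0)–(23,11): clear
  edge (23,11)–(20,10): clear
  edge (20,10)–(13,6): clear
  midpoint (47/2,29/2) outside
  → clear
Obstacle 4 [(13,16) (23,14) (20,24)]:
  edge (13,16)–(23,14): clear
  edge (23,14)–(20,24): clear
  edge (20,24)–(13,16): clear
  midpoint (47/2,29/2) outside
  → clear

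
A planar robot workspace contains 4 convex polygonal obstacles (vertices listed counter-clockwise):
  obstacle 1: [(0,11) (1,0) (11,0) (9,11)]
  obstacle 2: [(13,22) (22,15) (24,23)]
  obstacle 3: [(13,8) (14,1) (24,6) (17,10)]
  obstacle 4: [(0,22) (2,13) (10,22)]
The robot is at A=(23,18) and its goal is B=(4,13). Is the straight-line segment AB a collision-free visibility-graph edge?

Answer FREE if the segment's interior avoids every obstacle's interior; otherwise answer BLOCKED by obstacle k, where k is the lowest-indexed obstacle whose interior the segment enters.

BLOCKED by obstacle 2

Obstacle 1 [(0,11) (1,0) (11,0) (9,11)]:
  edge (0,11)–(1,0): clear
  edge (1,0)–(11,0): clear
  edge (11,0)–(9,11): clear
  edge (9,11)–(0,11): clear
  midpoint (27/2,31/2) outside
  → clear
Obstacle 2 [(13,22) (22,15) (24,23)]:
  edge (13,22)–(22,15): crosses AB
  edge (22,15)–(24,23): crosses AB
  edge (24,23)–(13,22): clear
  → BLOCKED
Obstacle 3 [(13,8) (14,1) (24,6) (17,10)]:
  edge (13,8)–(14,1): clear
  edge (14,1)–(24,6): clear
  edge (24,6)–(17,10): clear
  edge (17,10)–(13,8): clear
  midpoint (27/2,31/2) outside
  → clear
Obstacle 4 [(0,22) (2,13) (10,22)]:
  edge (0,22)–(2,13): clear
  edge (2,13)–(10,22): clear
  edge (10,22)–(0,22): clear
  midpoint (27/2,31/2) outside
  → clear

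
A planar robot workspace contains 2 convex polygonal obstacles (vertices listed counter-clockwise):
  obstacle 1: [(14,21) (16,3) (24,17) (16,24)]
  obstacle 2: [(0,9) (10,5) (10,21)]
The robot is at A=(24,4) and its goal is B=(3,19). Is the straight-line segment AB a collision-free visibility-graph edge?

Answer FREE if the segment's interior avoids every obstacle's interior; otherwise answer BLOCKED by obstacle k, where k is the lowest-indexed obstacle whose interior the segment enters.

BLOCKED by obstacle 1

Obstacle 1 [(14,21) (16,3) (24,17) (16,24)]:
  edge (14,21)–(16,3): crosses AB
  edge (16,3)–(24,17): crosses AB
  edge (24,17)–(16,24): clear
  edge (16,24)–(14,21): clear
  → BLOCKED
Obstacle 2 [(0,9) (10,5) (10,21)]:
  edge (0,9)–(10,5): clear
  edge (10,5)–(10,21): crosses AB
  edge (10,21)–(0,9): crosses AB
  → BLOCKED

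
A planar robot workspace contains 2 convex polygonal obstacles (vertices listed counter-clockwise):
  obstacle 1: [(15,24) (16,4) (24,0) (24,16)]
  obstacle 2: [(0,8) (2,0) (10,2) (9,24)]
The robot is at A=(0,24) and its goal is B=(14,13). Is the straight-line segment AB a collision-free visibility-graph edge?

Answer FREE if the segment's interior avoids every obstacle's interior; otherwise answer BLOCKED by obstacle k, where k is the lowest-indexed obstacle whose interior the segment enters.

BLOCKED by obstacle 2

Obstacle 1 [(15,24) (16,4) (24,0) (24,16)]:
  edge (15,24)–(16,4): clear
  edge (16,4)–(24,0): clear
  edge (24,0)–(24,16): clear
  edge (24,16)–(15,24): clear
  midpoint (7,37/2) outside
  → clear
Obstacle 2 [(0,8) (2,0) (10,2) (9,24)]:
  edge (0,8)–(2,0): clear
  edge (2,0)–(10,2): clear
  edge (10,2)–(9,24): crosses AB
  edge (9,24)–(0,8): crosses AB
  → BLOCKED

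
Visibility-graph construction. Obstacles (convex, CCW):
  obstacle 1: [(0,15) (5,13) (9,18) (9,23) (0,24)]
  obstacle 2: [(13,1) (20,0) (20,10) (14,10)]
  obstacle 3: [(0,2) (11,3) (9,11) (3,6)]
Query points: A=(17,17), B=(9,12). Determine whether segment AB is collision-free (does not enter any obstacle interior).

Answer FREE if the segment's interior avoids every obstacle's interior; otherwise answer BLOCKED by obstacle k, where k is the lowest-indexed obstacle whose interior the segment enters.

Obstacle 1 [(0,15) (5,13) (9,18) (9,23) (0,24)]:
  edge (0,15)–(5,13): clear
  edge (5,13)–(9,18): clear
  edge (9,18)–(9,23): clear
  edge (9,23)–(0,24): clear
  edge (0,24)–(0,15): clear
  midpoint (13,29/2) outside
  → clear
Obstacle 2 [(13,1) (20,0) (20,10) (14,10)]:
  edge (13,1)–(20,0): clear
  edge (20,0)–(20,10): clear
  edge (20,10)–(14,10): clear
  edge (14,10)–(13,1): clear
  midpoint (13,29/2) outside
  → clear
Obstacle 3 [(0,2) (11,3) (9,11) (3,6)]:
  edge (0,2)–(11,3): clear
  edge (11,3)–(9,11): clear
  edge (9,11)–(3,6): clear
  edge (3,6)–(0,2): clear
  midpoint (13,29/2) outside
  → clear

FREE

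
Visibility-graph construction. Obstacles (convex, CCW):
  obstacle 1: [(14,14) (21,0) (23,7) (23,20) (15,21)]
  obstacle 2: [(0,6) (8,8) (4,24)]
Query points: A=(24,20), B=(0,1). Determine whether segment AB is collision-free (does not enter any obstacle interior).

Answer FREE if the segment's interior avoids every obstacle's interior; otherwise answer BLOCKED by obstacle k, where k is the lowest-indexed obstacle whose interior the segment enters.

BLOCKED by obstacle 1

Obstacle 1 [(14,14) (21,0) (23,7) (23,20) (15,21)]:
  edge (14,14)–(21,0): crosses AB
  edge (21,0)–(23,7): clear
  edge (23,7)–(23,20): crosses AB
  edge (23,20)–(15,21): clear
  edge (15,21)–(14,14): clear
  → BLOCKED
Obstacle 2 [(0,6) (8,8) (4,24)]:
  edge (0,6)–(8,8): clear
  edge (8,8)–(4,24): clear
  edge (4,24)–(0,6): clear
  midpoint (12,21/2) outside
  → clear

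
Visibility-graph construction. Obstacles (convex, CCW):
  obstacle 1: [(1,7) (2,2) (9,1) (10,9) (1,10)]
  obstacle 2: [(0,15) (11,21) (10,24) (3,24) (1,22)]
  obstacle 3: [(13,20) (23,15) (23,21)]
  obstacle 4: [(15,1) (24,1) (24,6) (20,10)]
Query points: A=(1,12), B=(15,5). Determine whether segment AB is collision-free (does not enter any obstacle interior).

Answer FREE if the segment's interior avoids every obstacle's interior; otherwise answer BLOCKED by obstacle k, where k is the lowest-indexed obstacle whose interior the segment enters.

BLOCKED by obstacle 1

Obstacle 1 [(1,7) (2,2) (9,1) (10,9) (1,10)]:
  edge (1,7)–(2,2): clear
  edge (2,2)–(9,1): clear
  edge (9,1)–(10,9): crosses AB
  edge (10,9)–(1,10): crosses AB
  edge (1,10)–(1,7): clear
  → BLOCKED
Obstacle 2 [(0,15) (11,21) (10,24) (3,24) (1,22)]:
  edge (0,15)–(11,21): clear
  edge (11,21)–(10,24): clear
  edge (10,24)–(3,24): clear
  edge (3,24)–(1,22): clear
  edge (1,22)–(0,15): clear
  midpoint (8,17/2) outside
  → clear
Obstacle 3 [(13,20) (23,15) (23,21)]:
  edge (13,20)–(23,15): clear
  edge (23,15)–(23,21): clear
  edge (23,21)–(13,20): clear
  midpoint (8,17/2) outside
  → clear
Obstacle 4 [(15,1) (24,1) (24,6) (20,10)]:
  edge (15,1)–(24,1): clear
  edge (24,1)–(24,6): clear
  edge (24,6)–(20,10): clear
  edge (20,10)–(15,1): clear
  midpoint (8,17/2) outside
  → clear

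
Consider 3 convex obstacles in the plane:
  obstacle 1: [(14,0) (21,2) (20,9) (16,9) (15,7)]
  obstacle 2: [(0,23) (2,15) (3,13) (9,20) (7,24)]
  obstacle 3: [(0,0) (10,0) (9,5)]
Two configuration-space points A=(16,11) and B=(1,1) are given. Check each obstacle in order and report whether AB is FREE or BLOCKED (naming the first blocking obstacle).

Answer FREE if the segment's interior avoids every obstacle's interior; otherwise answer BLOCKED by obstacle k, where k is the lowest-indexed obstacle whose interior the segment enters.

Obstacle 1 [(14,0) (21,2) (20,9) (16,9) (15,7)]:
  edge (14,0)–(21,2): clear
  edge (21,2)–(20,9): clear
  edge (20,9)–(16,9): clear
  edge (16,9)–(15,7): clear
  edge (15,7)–(14,0): clear
  midpoint (17/2,6) outside
  → clear
Obstacle 2 [(0,23) (2,15) (3,13) (9,20) (7,24)]:
  edge (0,23)–(2,15): clear
  edge (2,15)–(3,13): clear
  edge (3,13)–(9,20): clear
  edge (9,20)–(7,24): clear
  edge (7,24)–(0,23): clear
  midpoint (17/2,6) outside
  → clear
Obstacle 3 [(0,0) (10,0) (9,5)]:
  edge (0,0)–(10,0): clear
  edge (10,0)–(9,5): clear
  edge (9,5)–(0,0): clear
  midpoint (17/2,6) outside
  → clear

FREE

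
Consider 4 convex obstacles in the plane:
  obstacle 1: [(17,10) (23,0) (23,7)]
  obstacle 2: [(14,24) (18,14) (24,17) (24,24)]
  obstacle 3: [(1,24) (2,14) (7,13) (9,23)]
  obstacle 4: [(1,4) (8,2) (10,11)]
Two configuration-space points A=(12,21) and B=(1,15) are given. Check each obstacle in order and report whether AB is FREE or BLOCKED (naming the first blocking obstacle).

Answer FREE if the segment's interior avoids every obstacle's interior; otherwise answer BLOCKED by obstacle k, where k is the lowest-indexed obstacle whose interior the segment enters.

Obstacle 1 [(17,10) (23,0) (23,7)]:
  edge (17,10)–(23,0): clear
  edge (23,0)–(23,7): clear
  edge (23,7)–(17,10): clear
  midpoint (13/2,18) outside
  → clear
Obstacle 2 [(14,24) (18,14) (24,17) (24,24)]:
  edge (14,24)–(18,14): clear
  edge (18,14)–(24,17): clear
  edge (24,17)–(24,24): clear
  edge (24,24)–(14,24): clear
  midpoint (13/2,18) outside
  → clear
Obstacle 3 [(1,24) (2,14) (7,13) (9,23)]:
  edge (1,24)–(2,14): crosses AB
  edge (2,14)–(7,13): clear
  edge (7,13)–(9,23): crosses AB
  edge (9,23)–(1,24): clear
  → BLOCKED
Obstacle 4 [(1,4) (8,2) (10,11)]:
  edge (1,4)–(8,2): clear
  edge (8,2)–(10,11): clear
  edge (10,11)–(1,4): clear
  midpoint (13/2,18) outside
  → clear

BLOCKED by obstacle 3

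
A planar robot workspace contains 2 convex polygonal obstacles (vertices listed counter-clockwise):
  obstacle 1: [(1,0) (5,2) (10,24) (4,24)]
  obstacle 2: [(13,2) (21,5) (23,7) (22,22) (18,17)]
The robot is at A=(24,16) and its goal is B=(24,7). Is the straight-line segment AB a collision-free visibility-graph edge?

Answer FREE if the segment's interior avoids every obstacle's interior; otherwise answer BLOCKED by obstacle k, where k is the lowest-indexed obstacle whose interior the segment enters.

Obstacle 1 [(1,0) (5,2) (10,24) (4,24)]:
  edge (1,0)–(5,2): clear
  edge (5,2)–(10,24): clear
  edge (10,24)–(4,24): clear
  edge (4,24)–(1,0): clear
  midpoint (24,23/2) outside
  → clear
Obstacle 2 [(13,2) (21,5) (23,7) (22,22) (18,17)]:
  edge (13,2)–(21,5): clear
  edge (21,5)–(23,7): clear
  edge (23,7)–(22,22): clear
  edge (22,22)–(18,17): clear
  edge (18,17)–(13,2): clear
  midpoint (24,23/2) outside
  → clear

FREE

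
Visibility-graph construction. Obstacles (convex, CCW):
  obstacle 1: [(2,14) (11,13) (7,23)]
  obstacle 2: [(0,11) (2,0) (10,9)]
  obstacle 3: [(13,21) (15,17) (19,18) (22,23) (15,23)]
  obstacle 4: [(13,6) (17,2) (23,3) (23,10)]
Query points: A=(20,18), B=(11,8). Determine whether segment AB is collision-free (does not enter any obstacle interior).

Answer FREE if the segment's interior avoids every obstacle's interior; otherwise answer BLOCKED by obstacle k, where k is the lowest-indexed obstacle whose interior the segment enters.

Obstacle 1 [(2,14) (11,13) (7,23)]:
  edge (2,14)–(11,13): clear
  edge (11,13)–(7,23): clear
  edge (7,23)–(2,14): clear
  midpoint (31/2,13) outside
  → clear
Obstacle 2 [(0,11) (2,0) (10,9)]:
  edge (0,11)–(2,0): clear
  edge (2,0)–(10,9): clear
  edge (10,9)–(0,11): clear
  midpoint (31/2,13) outside
  → clear
Obstacle 3 [(13,21) (15,17) (19,18) (22,23) (15,23)]:
  edge (13,21)–(15,17): clear
  edge (15,17)–(19,18): clear
  edge (19,18)–(22,23): clear
  edge (22,23)–(15,23): clear
  edge (15,23)–(13,21): clear
  midpoint (31/2,13) outside
  → clear
Obstacle 4 [(13,6) (17,2) (23,3) (23,10)]:
  edge (13,6)–(17,2): clear
  edge (17,2)–(23,3): clear
  edge (23,3)–(23,10): clear
  edge (23,10)–(13,6): clear
  midpoint (31/2,13) outside
  → clear

FREE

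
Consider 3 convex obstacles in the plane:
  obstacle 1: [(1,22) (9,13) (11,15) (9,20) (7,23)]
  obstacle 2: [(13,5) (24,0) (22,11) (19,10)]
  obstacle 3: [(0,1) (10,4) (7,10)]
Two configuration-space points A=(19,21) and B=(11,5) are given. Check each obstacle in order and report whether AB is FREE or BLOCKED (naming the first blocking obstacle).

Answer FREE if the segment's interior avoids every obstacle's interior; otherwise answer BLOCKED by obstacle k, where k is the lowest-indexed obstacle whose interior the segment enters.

Obstacle 1 [(1,22) (9,13) (11,15) (9,20) (7,23)]:
  edge (1,22)–(9,13): clear
  edge (9,13)–(11,15): clear
  edge (11,15)–(9,20): clear
  edge (9,20)–(7,23): clear
  edge (7,23)–(1,22): clear
  midpoint (15,13) outside
  → clear
Obstacle 2 [(13,5) (24,0) (22,11) (19,10)]:
  edge (13,5)–(24,0): clear
  edge (24,0)–(22,11): clear
  edge (22,11)–(19,10): clear
  edge (19,10)–(13,5): clear
  midpoint (15,13) outside
  → clear
Obstacle 3 [(0,1) (10,4) (7,10)]:
  edge (0,1)–(10,4): clear
  edge (10,4)–(7,10): clear
  edge (7,10)–(0,1): clear
  midpoint (15,13) outside
  → clear

FREE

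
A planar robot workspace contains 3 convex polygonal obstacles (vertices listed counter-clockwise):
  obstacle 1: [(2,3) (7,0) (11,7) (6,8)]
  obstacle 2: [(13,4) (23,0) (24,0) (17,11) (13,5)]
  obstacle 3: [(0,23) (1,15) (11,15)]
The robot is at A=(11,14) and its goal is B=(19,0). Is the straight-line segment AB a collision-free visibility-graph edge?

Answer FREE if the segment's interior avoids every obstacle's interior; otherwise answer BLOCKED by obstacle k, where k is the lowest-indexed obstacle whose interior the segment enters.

BLOCKED by obstacle 2

Obstacle 1 [(2,3) (7,0) (11,7) (6,8)]:
  edge (2,3)–(7,0): clear
  edge (7,0)–(11,7): clear
  edge (11,7)–(6,8): clear
  edge (6,8)–(2,3): clear
  midpoint (15,7) outside
  → clear
Obstacle 2 [(13,4) (23,0) (24,0) (17,11) (13,5)]:
  edge (13,4)–(23,0): crosses AB
  edge (23,0)–(24,0): clear
  edge (24,0)–(17,11): clear
  edge (17,11)–(13,5): crosses AB
  edge (13,5)–(13,4): clear
  → BLOCKED
Obstacle 3 [(0,23) (1,15) (11,15)]:
  edge (0,23)–(1,15): clear
  edge (1,15)–(11,15): clear
  edge (11,15)–(0,23): clear
  midpoint (15,7) outside
  → clear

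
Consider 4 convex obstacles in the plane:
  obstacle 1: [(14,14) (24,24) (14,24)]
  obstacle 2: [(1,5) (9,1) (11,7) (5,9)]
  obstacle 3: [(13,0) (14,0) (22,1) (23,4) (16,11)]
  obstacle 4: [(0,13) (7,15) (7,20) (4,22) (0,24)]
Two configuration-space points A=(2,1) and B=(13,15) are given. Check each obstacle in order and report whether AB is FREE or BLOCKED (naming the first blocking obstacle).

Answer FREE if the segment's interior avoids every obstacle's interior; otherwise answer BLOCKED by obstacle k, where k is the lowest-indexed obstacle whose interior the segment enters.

BLOCKED by obstacle 2

Obstacle 1 [(14,14) (24,24) (14,24)]:
  edge (14,14)–(24,24): clear
  edge (24,24)–(14,24): clear
  edge (14,24)–(14,14): clear
  midpoint (15/2,8) outside
  → clear
Obstacle 2 [(1,5) (9,1) (11,7) (5,9)]:
  edge (1,5)–(9,1): crosses AB
  edge (9,1)–(11,7): clear
  edge (11,7)–(5,9): crosses AB
  edge (5,9)–(1,5): clear
  → BLOCKED
Obstacle 3 [(13,0) (14,0) (22,1) (23,4) (16,11)]:
  edge (13,0)–(14,0): clear
  edge (14,0)–(22,1): clear
  edge (22,1)–(23,4): clear
  edge (23,4)–(16,11): clear
  edge (16,11)–(13,0): clear
  midpoint (15/2,8) outside
  → clear
Obstacle 4 [(0,13) (7,15) (7,20) (4,22) (0,24)]:
  edge (0,13)–(7,15): clear
  edge (7,15)–(7,20): clear
  edge (7,20)–(4,22): clear
  edge (4,22)–(0,24): clear
  edge (0,24)–(0,13): clear
  midpoint (15/2,8) outside
  → clear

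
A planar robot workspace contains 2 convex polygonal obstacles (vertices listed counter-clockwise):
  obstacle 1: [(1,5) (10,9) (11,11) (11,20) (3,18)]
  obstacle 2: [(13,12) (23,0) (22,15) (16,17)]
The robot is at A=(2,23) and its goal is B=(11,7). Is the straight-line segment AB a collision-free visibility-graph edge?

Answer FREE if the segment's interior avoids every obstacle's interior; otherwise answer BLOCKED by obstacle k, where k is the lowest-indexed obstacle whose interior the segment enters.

Obstacle 1 [(1,5) (10,9) (11,11) (11,20) (3,18)]:
  edge (1,5)–(10,9): crosses AB
  edge (10,9)–(11,11): clear
  edge (11,11)–(11,20): clear
  edge (11,20)–(3,18): crosses AB
  edge (3,18)–(1,5): clear
  → BLOCKED
Obstacle 2 [(13,12) (23,0) (22,15) (16,17)]:
  edge (13,12)–(23,0): clear
  edge (23,0)–(22,15): clear
  edge (22,15)–(16,17): clear
  edge (16,17)–(13,12): clear
  midpoint (13/2,15) outside
  → clear

BLOCKED by obstacle 1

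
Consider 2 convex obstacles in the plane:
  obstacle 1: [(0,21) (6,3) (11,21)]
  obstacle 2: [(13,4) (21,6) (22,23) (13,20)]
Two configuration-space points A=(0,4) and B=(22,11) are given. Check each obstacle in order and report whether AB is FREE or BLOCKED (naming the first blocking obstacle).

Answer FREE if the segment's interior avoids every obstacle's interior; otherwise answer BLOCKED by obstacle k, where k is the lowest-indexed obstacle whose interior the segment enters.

Obstacle 1 [(0,21) (6,3) (11,21)]:
  edge (0,21)–(6,3): crosses AB
  edge (6,3)–(11,21): crosses AB
  edge (11,21)–(0,21): clear
  → BLOCKED
Obstacle 2 [(13,4) (21,6) (22,23) (13,20)]:
  edge (13,4)–(21,6): clear
  edge (21,6)–(22,23): crosses AB
  edge (22,23)–(13,20): clear
  edge (13,20)–(13,4): crosses AB
  → BLOCKED

BLOCKED by obstacle 1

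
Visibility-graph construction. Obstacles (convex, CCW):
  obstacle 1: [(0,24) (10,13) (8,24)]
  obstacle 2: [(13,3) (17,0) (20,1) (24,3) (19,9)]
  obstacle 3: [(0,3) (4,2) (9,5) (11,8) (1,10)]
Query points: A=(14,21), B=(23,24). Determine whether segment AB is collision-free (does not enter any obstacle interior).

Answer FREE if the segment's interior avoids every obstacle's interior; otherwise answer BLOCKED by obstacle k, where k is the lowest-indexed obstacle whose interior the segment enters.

Obstacle 1 [(0,24) (10,13) (8,24)]:
  edge (0,24)–(10,13): clear
  edge (10,13)–(8,24): clear
  edge (8,24)–(0,24): clear
  midpoint (37/2,45/2) outside
  → clear
Obstacle 2 [(13,3) (17,0) (20,1) (24,3) (19,9)]:
  edge (13,3)–(17,0): clear
  edge (17,0)–(20,1): clear
  edge (20,1)–(24,3): clear
  edge (24,3)–(19,9): clear
  edge (19,9)–(13,3): clear
  midpoint (37/2,45/2) outside
  → clear
Obstacle 3 [(0,3) (4,2) (9,5) (11,8) (1,10)]:
  edge (0,3)–(4,2): clear
  edge (4,2)–(9,5): clear
  edge (9,5)–(11,8): clear
  edge (11,8)–(1,10): clear
  edge (1,10)–(0,3): clear
  midpoint (37/2,45/2) outside
  → clear

FREE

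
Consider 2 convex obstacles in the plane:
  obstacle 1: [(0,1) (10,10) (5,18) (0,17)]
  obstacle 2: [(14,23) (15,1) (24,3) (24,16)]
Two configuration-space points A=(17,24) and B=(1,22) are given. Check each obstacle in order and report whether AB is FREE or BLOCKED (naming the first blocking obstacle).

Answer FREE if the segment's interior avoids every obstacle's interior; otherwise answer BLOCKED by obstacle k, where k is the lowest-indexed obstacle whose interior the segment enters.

Obstacle 1 [(0,1) (10,10) (5,18) (0,17)]:
  edge (0,1)–(10,10): clear
  edge (10,10)–(5,18): clear
  edge (5,18)–(0,17): clear
  edge (0,17)–(0,1): clear
  midpoint (9,23) outside
  → clear
Obstacle 2 [(14,23) (15,1) (24,3) (24,16)]:
  edge (14,23)–(15,1): clear
  edge (15,1)–(24,3): clear
  edge (24,3)–(24,16): clear
  edge (24,16)–(14,23): clear
  midpoint (9,23) outside
  → clear

FREE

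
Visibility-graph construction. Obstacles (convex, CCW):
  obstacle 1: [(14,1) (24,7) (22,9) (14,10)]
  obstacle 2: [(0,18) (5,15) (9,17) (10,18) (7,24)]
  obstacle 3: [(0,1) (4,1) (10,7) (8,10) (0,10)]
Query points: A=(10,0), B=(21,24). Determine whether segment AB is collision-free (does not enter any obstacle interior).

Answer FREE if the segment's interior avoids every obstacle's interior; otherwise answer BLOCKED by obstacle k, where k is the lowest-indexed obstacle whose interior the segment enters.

Obstacle 1 [(14,1) (24,7) (22,9) (14,10)]:
  edge (14,1)–(24,7): clear
  edge (24,7)–(22,9): clear
  edge (22,9)–(14,10): crosses AB
  edge (14,10)–(14,1): crosses AB
  → BLOCKED
Obstacle 2 [(0,18) (5,15) (9,17) (10,18) (7,24)]:
  edge (0,18)–(5,15): clear
  edge (5,15)–(9,17): clear
  edge (9,17)–(10,18): clear
  edge (10,18)–(7,24): clear
  edge (7,24)–(0,18): clear
  midpoint (31/2,12) outside
  → clear
Obstacle 3 [(0,1) (4,1) (10,7) (8,10) (0,10)]:
  edge (0,1)–(4,1): clear
  edge (4,1)–(10,7): clear
  edge (10,7)–(8,10): clear
  edge (8,10)–(0,10): clear
  edge (0,10)–(0,1): clear
  midpoint (31/2,12) outside
  → clear

BLOCKED by obstacle 1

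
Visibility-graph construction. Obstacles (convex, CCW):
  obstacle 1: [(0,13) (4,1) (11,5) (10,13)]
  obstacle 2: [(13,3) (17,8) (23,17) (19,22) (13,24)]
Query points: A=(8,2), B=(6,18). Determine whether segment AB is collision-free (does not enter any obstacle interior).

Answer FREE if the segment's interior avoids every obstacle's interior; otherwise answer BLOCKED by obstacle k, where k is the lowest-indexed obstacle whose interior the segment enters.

BLOCKED by obstacle 1

Obstacle 1 [(0,13) (4,1) (11,5) (10,13)]:
  edge (0,13)–(4,1): clear
  edge (4,1)–(11,5): crosses AB
  edge (11,5)–(10,13): clear
  edge (10,13)–(0,13): crosses AB
  → BLOCKED
Obstacle 2 [(13,3) (17,8) (23,17) (19,22) (13,24)]:
  edge (13,3)–(17,8): clear
  edge (17,8)–(23,17): clear
  edge (23,17)–(19,22): clear
  edge (19,22)–(13,24): clear
  edge (13,24)–(13,3): clear
  midpoint (7,10) outside
  → clear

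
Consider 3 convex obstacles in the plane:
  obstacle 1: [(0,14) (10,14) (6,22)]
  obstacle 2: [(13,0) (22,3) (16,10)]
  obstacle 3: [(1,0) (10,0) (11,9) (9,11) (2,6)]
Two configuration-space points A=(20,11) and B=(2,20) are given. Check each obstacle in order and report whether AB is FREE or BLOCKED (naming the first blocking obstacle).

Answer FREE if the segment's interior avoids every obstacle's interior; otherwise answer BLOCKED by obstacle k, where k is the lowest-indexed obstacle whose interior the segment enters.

Obstacle 1 [(0,14) (10,14) (6,22)]:
  edge (0,14)–(10,14): clear
  edge (10,14)–(6,22): crosses AB
  edge (6,22)–(0,14): crosses AB
  → BLOCKED
Obstacle 2 [(13,0) (22,3) (16,10)]:
  edge (13,0)–(22,3): clear
  edge (22,3)–(16,10): clear
  edge (16,10)–(13,0): clear
  midpoint (11,31/2) outside
  → clear
Obstacle 3 [(1,0) (10,0) (11,9) (9,11) (2,6)]:
  edge (1,0)–(10,0): clear
  edge (10,0)–(11,9): clear
  edge (11,9)–(9,11): clear
  edge (9,11)–(2,6): clear
  edge (2,6)–(1,0): clear
  midpoint (11,31/2) outside
  → clear

BLOCKED by obstacle 1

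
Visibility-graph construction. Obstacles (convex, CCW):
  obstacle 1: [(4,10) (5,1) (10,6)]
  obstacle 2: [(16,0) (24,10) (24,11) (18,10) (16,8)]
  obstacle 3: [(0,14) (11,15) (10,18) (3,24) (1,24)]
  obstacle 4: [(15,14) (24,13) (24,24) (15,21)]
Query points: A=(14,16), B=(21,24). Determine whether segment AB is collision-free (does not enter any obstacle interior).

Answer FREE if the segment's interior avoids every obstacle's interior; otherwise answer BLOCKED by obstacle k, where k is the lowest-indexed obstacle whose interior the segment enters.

Obstacle 1 [(4,10) (5,1) (10,6)]:
  edge (4,10)–(5,1): clear
  edge (5,1)–(10,6): clear
  edge (10,6)–(4,10): clear
  midpoint (35/2,20) outside
  → clear
Obstacle 2 [(16,0) (24,10) (24,11) (18,10) (16,8)]:
  edge (16,0)–(24,10): clear
  edge (24,10)–(24,11): clear
  edge (24,11)–(18,10): clear
  edge (18,10)–(16,8): clear
  edge (16,8)–(16,0): clear
  midpoint (35/2,20) outside
  → clear
Obstacle 3 [(0,14) (11,15) (10,18) (3,24) (1,24)]:
  edge (0,14)–(11,15): clear
  edge (11,15)–(10,18): clear
  edge (10,18)–(3,24): clear
  edge (3,24)–(1,24): clear
  edge (1,24)–(0,14): clear
  midpoint (35/2,20) outside
  → clear
Obstacle 4 [(15,14) (24,13) (24,24) (15,21)]:
  edge (15,14)–(24,13): clear
  edge (24,13)–(24,24): clear
  edge (24,24)–(15,21): crosses AB
  edge (15,21)–(15,14): crosses AB
  → BLOCKED

BLOCKED by obstacle 4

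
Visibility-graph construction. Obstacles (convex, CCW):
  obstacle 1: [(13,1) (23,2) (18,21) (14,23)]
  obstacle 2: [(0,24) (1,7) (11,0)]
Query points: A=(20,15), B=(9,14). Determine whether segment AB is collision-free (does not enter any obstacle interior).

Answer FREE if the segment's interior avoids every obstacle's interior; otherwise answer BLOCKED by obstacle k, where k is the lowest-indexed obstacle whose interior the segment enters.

BLOCKED by obstacle 1

Obstacle 1 [(13,1) (23,2) (18,21) (14,23)]:
  edge (13,1)–(23,2): clear
  edge (23,2)–(18,21): crosses AB
  edge (18,21)–(14,23): clear
  edge (14,23)–(13,1): crosses AB
  → BLOCKED
Obstacle 2 [(0,24) (1,7) (11,0)]:
  edge (0,24)–(1,7): clear
  edge (1,7)–(11,0): clear
  edge (11,0)–(0,24): clear
  midpoint (29/2,29/2) outside
  → clear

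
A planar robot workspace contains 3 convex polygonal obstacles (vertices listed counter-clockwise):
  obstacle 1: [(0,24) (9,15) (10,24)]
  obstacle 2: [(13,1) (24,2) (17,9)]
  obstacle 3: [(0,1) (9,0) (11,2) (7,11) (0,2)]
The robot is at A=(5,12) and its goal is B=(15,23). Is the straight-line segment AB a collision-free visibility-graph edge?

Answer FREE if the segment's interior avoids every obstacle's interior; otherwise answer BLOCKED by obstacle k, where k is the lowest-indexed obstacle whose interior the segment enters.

BLOCKED by obstacle 1

Obstacle 1 [(0,24) (9,15) (10,24)]:
  edge (0,24)–(9,15): crosses AB
  edge (9,15)–(10,24): crosses AB
  edge (10,24)–(0,24): clear
  → BLOCKED
Obstacle 2 [(13,1) (24,2) (17,9)]:
  edge (13,1)–(24,2): clear
  edge (24,2)–(17,9): clear
  edge (17,9)–(13,1): clear
  midpoint (10,35/2) outside
  → clear
Obstacle 3 [(0,1) (9,0) (11,2) (7,11) (0,2)]:
  edge (0,1)–(9,0): clear
  edge (9,0)–(11,2): clear
  edge (11,2)–(7,11): clear
  edge (7,11)–(0,2): clear
  edge (0,2)–(0,1): clear
  midpoint (10,35/2) outside
  → clear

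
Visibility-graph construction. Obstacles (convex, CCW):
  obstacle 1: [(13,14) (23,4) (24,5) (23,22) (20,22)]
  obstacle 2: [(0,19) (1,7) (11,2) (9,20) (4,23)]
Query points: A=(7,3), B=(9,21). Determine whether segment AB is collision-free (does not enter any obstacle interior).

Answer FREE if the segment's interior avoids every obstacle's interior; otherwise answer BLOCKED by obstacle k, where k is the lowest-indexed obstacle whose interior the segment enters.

BLOCKED by obstacle 2

Obstacle 1 [(13,14) (23,4) (24,5) (23,22) (20,22)]:
  edge (13,14)–(23,4): clear
  edge (23,4)–(24,5): clear
  edge (24,5)–(23,22): clear
  edge (23,22)–(20,22): clear
  edge (20,22)–(13,14): clear
  midpoint (8,12) outside
  → clear
Obstacle 2 [(0,19) (1,7) (11,2) (9,20) (4,23)]:
  edge (0,19)–(1,7): clear
  edge (1,7)–(11,2): crosses AB
  edge (11,2)–(9,20): clear
  edge (9,20)–(4,23): crosses AB
  edge (4,23)–(0,19): clear
  → BLOCKED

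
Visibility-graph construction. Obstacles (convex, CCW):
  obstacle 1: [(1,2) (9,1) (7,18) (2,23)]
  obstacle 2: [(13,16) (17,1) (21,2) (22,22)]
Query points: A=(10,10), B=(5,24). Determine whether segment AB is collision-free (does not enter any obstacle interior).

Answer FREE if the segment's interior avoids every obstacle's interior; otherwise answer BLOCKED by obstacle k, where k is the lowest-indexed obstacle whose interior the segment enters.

Obstacle 1 [(1,2) (9,1) (7,18) (2,23)]:
  edge (1,2)–(9,1): clear
  edge (9,1)–(7,18): clear
  edge (7,18)–(2,23): clear
  edge (2,23)–(1,2): clear
  midpoint (15/2,17) outside
  → clear
Obstacle 2 [(13,16) (17,1) (21,2) (22,22)]:
  edge (13,16)–(17,1): clear
  edge (17,1)–(21,2): clear
  edge (21,2)–(22,22): clear
  edge (22,22)–(13,16): clear
  midpoint (15/2,17) outside
  → clear

FREE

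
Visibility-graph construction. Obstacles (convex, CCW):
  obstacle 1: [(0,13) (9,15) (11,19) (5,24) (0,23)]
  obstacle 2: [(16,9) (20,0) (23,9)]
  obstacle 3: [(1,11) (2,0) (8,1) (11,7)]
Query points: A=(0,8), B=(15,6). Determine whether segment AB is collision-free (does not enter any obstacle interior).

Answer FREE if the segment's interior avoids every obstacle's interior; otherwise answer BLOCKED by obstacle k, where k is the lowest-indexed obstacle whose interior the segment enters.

BLOCKED by obstacle 3

Obstacle 1 [(0,13) (9,15) (11,19) (5,24) (0,23)]:
  edge (0,13)–(9,15): clear
  edge (9,15)–(11,19): clear
  edge (11,19)–(5,24): clear
  edge (5,24)–(0,23): clear
  edge (0,23)–(0,13): clear
  midpoint (15/2,7) outside
  → clear
Obstacle 2 [(16,9) (20,0) (23,9)]:
  edge (16,9)–(20,0): clear
  edge (20,0)–(23,9): clear
  edge (23,9)–(16,9): clear
  midpoint (15/2,7) outside
  → clear
Obstacle 3 [(1,11) (2,0) (8,1) (11,7)]:
  edge (1,11)–(2,0): crosses AB
  edge (2,0)–(8,1): clear
  edge (8,1)–(11,7): crosses AB
  edge (11,7)–(1,11): clear
  → BLOCKED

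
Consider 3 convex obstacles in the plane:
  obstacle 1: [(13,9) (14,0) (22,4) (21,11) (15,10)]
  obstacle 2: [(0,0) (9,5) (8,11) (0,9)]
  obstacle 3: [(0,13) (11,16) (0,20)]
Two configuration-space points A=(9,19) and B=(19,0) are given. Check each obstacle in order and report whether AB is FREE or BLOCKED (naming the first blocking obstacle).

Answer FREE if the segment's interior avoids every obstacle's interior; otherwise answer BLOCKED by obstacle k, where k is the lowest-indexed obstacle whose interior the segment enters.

Obstacle 1 [(13,9) (14,0) (22,4) (21,11) (15,10)]:
  edge (13,9)–(14,0): clear
  edge (14,0)–(22,4): crosses AB
  edge (22,4)–(21,11): clear
  edge (21,11)–(15,10): clear
  edge (15,10)–(13,9): crosses AB
  → BLOCKED
Obstacle 2 [(0,0) (9,5) (8,11) (0,9)]:
  edge (0,0)–(9,5): clear
  edge (9,5)–(8,11): clear
  edge (8,11)–(0,9): clear
  edge (0,9)–(0,0): clear
  midpoint (14,19/2) outside
  → clear
Obstacle 3 [(0,13) (11,16) (0,20)]:
  edge (0,13)–(11,16): crosses AB
  edge (11,16)–(0,20): crosses AB
  edge (0,20)–(0,13): clear
  → BLOCKED

BLOCKED by obstacle 1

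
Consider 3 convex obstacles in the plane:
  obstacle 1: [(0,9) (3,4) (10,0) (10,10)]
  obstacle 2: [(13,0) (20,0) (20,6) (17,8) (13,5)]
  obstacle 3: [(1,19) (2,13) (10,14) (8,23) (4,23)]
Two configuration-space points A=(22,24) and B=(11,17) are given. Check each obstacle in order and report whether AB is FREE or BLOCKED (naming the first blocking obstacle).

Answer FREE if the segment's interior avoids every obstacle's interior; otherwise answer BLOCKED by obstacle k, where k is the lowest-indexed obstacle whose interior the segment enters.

FREE

Obstacle 1 [(0,9) (3,4) (10,0) (10,10)]:
  edge (0,9)–(3,4): clear
  edge (3,4)–(10,0): clear
  edge (10,0)–(10,10): clear
  edge (10,10)–(0,9): clear
  midpoint (33/2,41/2) outside
  → clear
Obstacle 2 [(13,0) (20,0) (20,6) (17,8) (13,5)]:
  edge (13,0)–(20,0): clear
  edge (20,0)–(20,6): clear
  edge (20,6)–(17,8): clear
  edge (17,8)–(13,5): clear
  edge (13,5)–(13,0): clear
  midpoint (33/2,41/2) outside
  → clear
Obstacle 3 [(1,19) (2,13) (10,14) (8,23) (4,23)]:
  edge (1,19)–(2,13): clear
  edge (2,13)–(10,14): clear
  edge (10,14)–(8,23): clear
  edge (8,23)–(4,23): clear
  edge (4,23)–(1,19): clear
  midpoint (33/2,41/2) outside
  → clear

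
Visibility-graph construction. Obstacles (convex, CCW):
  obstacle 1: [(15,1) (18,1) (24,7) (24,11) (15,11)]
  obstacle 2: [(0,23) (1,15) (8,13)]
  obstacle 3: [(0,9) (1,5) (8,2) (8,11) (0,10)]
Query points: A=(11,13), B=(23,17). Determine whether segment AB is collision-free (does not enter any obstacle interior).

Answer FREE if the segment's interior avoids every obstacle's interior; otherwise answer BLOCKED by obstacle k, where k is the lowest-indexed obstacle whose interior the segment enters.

Obstacle 1 [(15,1) (18,1) (24,7) (24,11) (15,11)]:
  edge (15,1)–(18,1): clear
  edge (18,1)–(24,7): clear
  edge (24,7)–(24,11): clear
  edge (24,11)–(15,11): clear
  edge (15,11)–(15,1): clear
  midpoint (17,15) outside
  → clear
Obstacle 2 [(0,23) (1,15) (8,13)]:
  edge (0,23)–(1,15): clear
  edge (1,15)–(8,13): clear
  edge (8,13)–(0,23): clear
  midpoint (17,15) outside
  → clear
Obstacle 3 [(0,9) (1,5) (8,2) (8,11) (0,10)]:
  edge (0,9)–(1,5): clear
  edge (1,5)–(8,2): clear
  edge (8,2)–(8,11): clear
  edge (8,11)–(0,10): clear
  edge (0,10)–(0,9): clear
  midpoint (17,15) outside
  → clear

FREE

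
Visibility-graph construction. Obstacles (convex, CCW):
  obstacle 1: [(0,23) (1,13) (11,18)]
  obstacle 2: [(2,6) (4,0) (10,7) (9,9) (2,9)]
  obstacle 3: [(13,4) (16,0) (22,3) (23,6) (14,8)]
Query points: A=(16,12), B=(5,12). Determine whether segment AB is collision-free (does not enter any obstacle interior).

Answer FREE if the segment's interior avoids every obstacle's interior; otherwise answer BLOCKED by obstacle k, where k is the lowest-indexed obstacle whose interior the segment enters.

Obstacle 1 [(0,23) (1,13) (11,18)]:
  edge (0,23)–(1,13): clear
  edge (1,13)–(11,18): clear
  edge (11,18)–(0,23): clear
  midpoint (21/2,12) outside
  → clear
Obstacle 2 [(2,6) (4,0) (10,7) (9,9) (2,9)]:
  edge (2,6)–(4,0): clear
  edge (4,0)–(10,7): clear
  edge (10,7)–(9,9): clear
  edge (9,9)–(2,9): clear
  edge (2,9)–(2,6): clear
  midpoint (21/2,12) outside
  → clear
Obstacle 3 [(13,4) (16,0) (22,3) (23,6) (14,8)]:
  edge (13,4)–(16,0): clear
  edge (16,0)–(22,3): clear
  edge (22,3)–(23,6): clear
  edge (23,6)–(14,8): clear
  edge (14,8)–(13,4): clear
  midpoint (21/2,12) outside
  → clear

FREE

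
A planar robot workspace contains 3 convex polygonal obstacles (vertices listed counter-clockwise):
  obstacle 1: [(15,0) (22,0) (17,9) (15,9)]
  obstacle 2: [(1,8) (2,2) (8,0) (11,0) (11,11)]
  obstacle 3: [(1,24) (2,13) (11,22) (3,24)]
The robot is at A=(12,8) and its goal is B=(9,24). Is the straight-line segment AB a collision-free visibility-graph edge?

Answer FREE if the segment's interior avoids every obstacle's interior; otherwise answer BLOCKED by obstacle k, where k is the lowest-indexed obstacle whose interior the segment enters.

BLOCKED by obstacle 3

Obstacle 1 [(15,0) (22,0) (17,9) (15,9)]:
  edge (15,0)–(22,0): clear
  edge (22,0)–(17,9): clear
  edge (17,9)–(15,9): clear
  edge (15,9)–(15,0): clear
  midpoint (21/2,16) outside
  → clear
Obstacle 2 [(1,8) (2,2) (8,0) (11,0) (11,11)]:
  edge (1,8)–(2,2): clear
  edge (2,2)–(8,0): clear
  edge (8,0)–(11,0): clear
  edge (11,0)–(11,11): clear
  edge (11,11)–(1,8): clear
  midpoint (21/2,16) outside
  → clear
Obstacle 3 [(1,24) (2,13) (11,22) (3,24)]:
  edge (1,24)–(2,13): clear
  edge (2,13)–(11,22): crosses AB
  edge (11,22)–(3,24): crosses AB
  edge (3,24)–(1,24): clear
  → BLOCKED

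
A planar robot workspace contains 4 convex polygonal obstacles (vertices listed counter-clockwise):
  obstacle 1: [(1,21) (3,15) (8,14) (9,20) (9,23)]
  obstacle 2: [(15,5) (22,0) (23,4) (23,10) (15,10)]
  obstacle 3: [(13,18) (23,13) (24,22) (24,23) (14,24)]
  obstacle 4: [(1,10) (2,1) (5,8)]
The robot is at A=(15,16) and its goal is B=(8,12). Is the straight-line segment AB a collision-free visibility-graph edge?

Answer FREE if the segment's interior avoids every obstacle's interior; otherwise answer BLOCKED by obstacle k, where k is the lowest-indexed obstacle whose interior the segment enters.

FREE

Obstacle 1 [(1,21) (3,15) (8,14) (9,20) (9,23)]:
  edge (1,21)–(3,15): clear
  edge (3,15)–(8,14): clear
  edge (8,14)–(9,20): clear
  edge (9,20)–(9,23): clear
  edge (9,23)–(1,21): clear
  midpoint (23/2,14) outside
  → clear
Obstacle 2 [(15,5) (22,0) (23,4) (23,10) (15,10)]:
  edge (15,5)–(22,0): clear
  edge (22,0)–(23,4): clear
  edge (23,4)–(23,10): clear
  edge (23,10)–(15,10): clear
  edge (15,10)–(15,5): clear
  midpoint (23/2,14) outside
  → clear
Obstacle 3 [(13,18) (23,13) (24,22) (24,23) (14,24)]:
  edge (13,18)–(23,13): clear
  edge (23,13)–(24,22): clear
  edge (24,22)–(24,23): clear
  edge (24,23)–(14,24): clear
  edge (14,24)–(13,18): clear
  midpoint (23/2,14) outside
  → clear
Obstacle 4 [(1,10) (2,1) (5,8)]:
  edge (1,10)–(2,1): clear
  edge (2,1)–(5,8): clear
  edge (5,8)–(1,10): clear
  midpoint (23/2,14) outside
  → clear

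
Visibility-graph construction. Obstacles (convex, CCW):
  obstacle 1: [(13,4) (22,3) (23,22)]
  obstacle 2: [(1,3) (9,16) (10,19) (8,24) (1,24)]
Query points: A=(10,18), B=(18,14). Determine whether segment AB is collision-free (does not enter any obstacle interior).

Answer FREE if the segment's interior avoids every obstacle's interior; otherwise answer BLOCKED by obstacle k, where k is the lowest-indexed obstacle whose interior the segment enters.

FREE

Obstacle 1 [(13,4) (22,3) (23,22)]:
  edge (13,4)–(22,3): clear
  edge (22,3)–(23,22): clear
  edge (23,22)–(13,4): clear
  midpoint (14,16) outside
  → clear
Obstacle 2 [(1,3) (9,16) (10,19) (8,24) (1,24)]:
  edge (1,3)–(9,16): clear
  edge (9,16)–(10,19): clear
  edge (10,19)–(8,24): clear
  edge (8,24)–(1,24): clear
  edge (1,24)–(1,3): clear
  midpoint (14,16) outside
  → clear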